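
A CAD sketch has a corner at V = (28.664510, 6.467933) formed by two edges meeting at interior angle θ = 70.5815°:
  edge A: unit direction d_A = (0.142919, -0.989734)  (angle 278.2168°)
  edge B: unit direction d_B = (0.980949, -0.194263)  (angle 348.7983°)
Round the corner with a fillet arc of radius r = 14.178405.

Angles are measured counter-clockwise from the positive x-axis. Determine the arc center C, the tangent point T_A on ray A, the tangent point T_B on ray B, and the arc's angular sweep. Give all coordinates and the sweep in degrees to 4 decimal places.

bisector direction at 313.5075° = (0.688450,-0.725284)
center distance |VC| = r/sin(θ/2) = 14.178405/sin(35.2908°) = 24.541753
C = V + |VC|·bis = (45.5603,-11.3318)
T_A = V + ((C−V)·d_A)·d_A = V + 20.0317·d_A = (31.5274,-13.3582)
T_B = V + ((C−V)·d_B)·d_B = V + 20.0317·d_B = (48.3146,2.5765)
sweep = 180° − θ = 109.4185°

center=(45.5603,-11.3318) T_A=(31.5274,-13.3582) T_B=(48.3146,2.5765) sweep=109.4185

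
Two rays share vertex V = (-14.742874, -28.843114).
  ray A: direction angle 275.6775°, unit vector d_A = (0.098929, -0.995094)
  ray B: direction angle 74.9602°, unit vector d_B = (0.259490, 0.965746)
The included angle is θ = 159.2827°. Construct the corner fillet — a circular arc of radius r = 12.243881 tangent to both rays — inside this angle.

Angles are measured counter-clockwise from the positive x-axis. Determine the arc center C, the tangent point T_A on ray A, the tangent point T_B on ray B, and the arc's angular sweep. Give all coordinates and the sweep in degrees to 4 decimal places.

center=(-2.3376,-29.8589) T_A=(-14.5215,-31.0702) T_B=(-14.1621,-26.6817) sweep=20.7173

bisector direction at 355.3188° = (0.996664,-0.081611)
center distance |VC| = r/sin(θ/2) = 12.243881/sin(79.6414°) = 12.446744
C = V + |VC|·bis = (-2.3376,-29.8589)
T_A = V + ((C−V)·d_A)·d_A = V + 2.2380·d_A = (-14.5215,-31.0702)
T_B = V + ((C−V)·d_B)·d_B = V + 2.2380·d_B = (-14.1621,-26.6817)
sweep = 180° − θ = 20.7173°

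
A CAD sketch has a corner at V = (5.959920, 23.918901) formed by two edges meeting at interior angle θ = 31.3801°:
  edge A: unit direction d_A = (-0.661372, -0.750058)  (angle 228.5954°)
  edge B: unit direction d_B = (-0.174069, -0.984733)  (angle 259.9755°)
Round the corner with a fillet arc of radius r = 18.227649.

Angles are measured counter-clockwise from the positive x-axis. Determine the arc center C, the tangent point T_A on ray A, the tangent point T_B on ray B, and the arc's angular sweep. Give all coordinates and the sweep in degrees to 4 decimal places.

bisector direction at 244.2854° = (-0.433888,-0.900967)
center distance |VC| = r/sin(θ/2) = 18.227649/sin(15.6900°) = 67.401654
C = V + |VC|·bis = (-23.2848,-36.8078)
T_A = V + ((C−V)·d_A)·d_A = V + 64.8902·d_A = (-36.9566,-24.7525)
T_B = V + ((C−V)·d_B)·d_B = V + 64.8902·d_B = (-5.3355,-39.9806)
sweep = 180° − θ = 148.6199°

center=(-23.2848,-36.8078) T_A=(-36.9566,-24.7525) T_B=(-5.3355,-39.9806) sweep=148.6199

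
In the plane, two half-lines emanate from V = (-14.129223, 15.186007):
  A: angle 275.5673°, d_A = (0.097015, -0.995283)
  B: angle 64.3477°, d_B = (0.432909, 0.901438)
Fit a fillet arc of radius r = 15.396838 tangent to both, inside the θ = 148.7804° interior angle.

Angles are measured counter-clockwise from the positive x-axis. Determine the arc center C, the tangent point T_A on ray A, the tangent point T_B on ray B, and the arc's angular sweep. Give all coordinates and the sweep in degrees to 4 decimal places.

center=(1.6123,12.3983) T_A=(-13.7119,10.9046) T_B=(-12.2670,19.0637) sweep=31.2196

bisector direction at 349.9575° = (0.984679,-0.174379)
center distance |VC| = r/sin(θ/2) = 15.396838/sin(74.3902°) = 15.986474
C = V + |VC|·bis = (1.6123,12.3983)
T_A = V + ((C−V)·d_A)·d_A = V + 4.3017·d_A = (-13.7119,10.9046)
T_B = V + ((C−V)·d_B)·d_B = V + 4.3017·d_B = (-12.2670,19.0637)
sweep = 180° − θ = 31.2196°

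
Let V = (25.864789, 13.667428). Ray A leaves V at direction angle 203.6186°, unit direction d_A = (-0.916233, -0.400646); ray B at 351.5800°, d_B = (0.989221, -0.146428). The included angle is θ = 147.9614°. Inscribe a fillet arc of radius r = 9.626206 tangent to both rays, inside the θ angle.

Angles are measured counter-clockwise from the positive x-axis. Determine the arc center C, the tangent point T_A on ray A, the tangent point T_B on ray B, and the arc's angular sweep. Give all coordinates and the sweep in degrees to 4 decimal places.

bisector direction at 277.5993° = (0.132244,-0.991217)
center distance |VC| = r/sin(θ/2) = 9.626206/sin(73.9807°) = 10.015105
C = V + |VC|·bis = (27.1892,3.7403)
T_A = V + ((C−V)·d_A)·d_A = V + 2.7638·d_A = (23.3325,12.5601)
T_B = V + ((C−V)·d_B)·d_B = V + 2.7638·d_B = (28.5988,13.2627)
sweep = 180° − θ = 32.0386°

center=(27.1892,3.7403) T_A=(23.3325,12.5601) T_B=(28.5988,13.2627) sweep=32.0386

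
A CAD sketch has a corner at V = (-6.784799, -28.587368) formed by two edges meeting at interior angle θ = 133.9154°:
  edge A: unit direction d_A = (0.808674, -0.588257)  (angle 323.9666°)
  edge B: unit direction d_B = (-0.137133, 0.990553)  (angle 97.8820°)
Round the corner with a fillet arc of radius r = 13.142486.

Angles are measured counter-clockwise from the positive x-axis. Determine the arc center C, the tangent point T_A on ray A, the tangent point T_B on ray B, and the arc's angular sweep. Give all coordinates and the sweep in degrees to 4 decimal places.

center=(5.4669,-21.2478) T_A=(-2.2642,-31.8758) T_B=(-7.5514,-23.0501) sweep=46.0846

bisector direction at 30.9243° = (0.857847,0.513905)
center distance |VC| = r/sin(θ/2) = 13.142486/sin(66.9577°) = 14.281956
C = V + |VC|·bis = (5.4669,-21.2478)
T_A = V + ((C−V)·d_A)·d_A = V + 5.5901·d_A = (-2.2642,-31.8758)
T_B = V + ((C−V)·d_B)·d_B = V + 5.5901·d_B = (-7.5514,-23.0501)
sweep = 180° − θ = 46.0846°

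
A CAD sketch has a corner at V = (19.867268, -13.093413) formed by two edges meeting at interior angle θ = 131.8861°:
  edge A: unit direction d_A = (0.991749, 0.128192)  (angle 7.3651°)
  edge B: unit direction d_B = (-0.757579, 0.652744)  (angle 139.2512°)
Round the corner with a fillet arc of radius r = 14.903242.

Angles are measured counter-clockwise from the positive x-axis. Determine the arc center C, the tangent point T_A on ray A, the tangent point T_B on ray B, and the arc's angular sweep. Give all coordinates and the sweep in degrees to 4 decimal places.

bisector direction at 73.3082° = (0.287224,0.957863)
center distance |VC| = r/sin(θ/2) = 14.903242/sin(65.9430°) = 16.320860
C = V + |VC|·bis = (24.5550,2.5397)
T_A = V + ((C−V)·d_A)·d_A = V + 6.6531·d_A = (26.4655,-12.2405)
T_B = V + ((C−V)·d_B)·d_B = V + 6.6531·d_B = (14.8270,-8.7506)
sweep = 180° − θ = 48.1139°

center=(24.5550,2.5397) T_A=(26.4655,-12.2405) T_B=(14.8270,-8.7506) sweep=48.1139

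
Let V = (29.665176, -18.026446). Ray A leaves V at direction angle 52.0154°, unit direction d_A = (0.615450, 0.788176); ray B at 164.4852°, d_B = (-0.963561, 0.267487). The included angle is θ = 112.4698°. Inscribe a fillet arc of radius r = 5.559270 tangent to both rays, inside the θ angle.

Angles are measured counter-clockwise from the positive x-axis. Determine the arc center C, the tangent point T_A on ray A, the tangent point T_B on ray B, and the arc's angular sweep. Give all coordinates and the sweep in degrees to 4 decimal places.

bisector direction at 108.2503° = (-0.313169,0.949697)
center distance |VC| = r/sin(θ/2) = 5.559270/sin(56.2349°) = 6.687255
C = V + |VC|·bis = (27.5709,-11.6756)
T_A = V + ((C−V)·d_A)·d_A = V + 3.7167·d_A = (31.9526,-15.0970)
T_B = V + ((C−V)·d_B)·d_B = V + 3.7167·d_B = (26.0839,-17.0323)
sweep = 180° − θ = 67.5302°

center=(27.5709,-11.6756) T_A=(31.9526,-15.0970) T_B=(26.0839,-17.0323) sweep=67.5302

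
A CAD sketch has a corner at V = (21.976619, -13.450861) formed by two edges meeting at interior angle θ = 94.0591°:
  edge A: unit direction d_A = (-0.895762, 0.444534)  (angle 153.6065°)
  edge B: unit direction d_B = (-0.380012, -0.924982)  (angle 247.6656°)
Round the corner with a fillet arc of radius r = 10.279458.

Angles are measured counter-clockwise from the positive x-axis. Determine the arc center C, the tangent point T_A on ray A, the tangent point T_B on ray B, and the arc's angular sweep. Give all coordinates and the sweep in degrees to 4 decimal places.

bisector direction at 200.6361° = (-0.935838,-0.352431)
center distance |VC| = r/sin(θ/2) = 10.279458/sin(47.0296°) = 14.048631
C = V + |VC|·bis = (8.8294,-18.4020)
T_A = V + ((C−V)·d_A)·d_A = V + 9.5758·d_A = (13.3989,-9.1941)
T_B = V + ((C−V)·d_B)·d_B = V + 9.5758·d_B = (18.3377,-22.3083)
sweep = 180° − θ = 85.9409°

center=(8.8294,-18.4020) T_A=(13.3989,-9.1941) T_B=(18.3377,-22.3083) sweep=85.9409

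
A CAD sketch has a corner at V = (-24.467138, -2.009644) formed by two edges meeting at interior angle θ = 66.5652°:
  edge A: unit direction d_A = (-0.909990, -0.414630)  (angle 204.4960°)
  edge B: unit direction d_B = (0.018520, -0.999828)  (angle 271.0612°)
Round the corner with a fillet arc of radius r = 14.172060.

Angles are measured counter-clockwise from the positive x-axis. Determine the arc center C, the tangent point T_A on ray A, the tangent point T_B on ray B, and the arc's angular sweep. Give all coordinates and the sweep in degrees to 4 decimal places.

bisector direction at 237.7786° = (-0.533192,-0.845994)
center distance |VC| = r/sin(θ/2) = 14.172060/sin(33.2826°) = 25.825185
C = V + |VC|·bis = (-38.2369,-23.8576)
T_A = V + ((C−V)·d_A)·d_A = V + 21.5892·d_A = (-44.1131,-10.9612)
T_B = V + ((C−V)·d_B)·d_B = V + 21.5892·d_B = (-24.0673,-23.5951)
sweep = 180° − θ = 113.4348°

center=(-38.2369,-23.8576) T_A=(-44.1131,-10.9612) T_B=(-24.0673,-23.5951) sweep=113.4348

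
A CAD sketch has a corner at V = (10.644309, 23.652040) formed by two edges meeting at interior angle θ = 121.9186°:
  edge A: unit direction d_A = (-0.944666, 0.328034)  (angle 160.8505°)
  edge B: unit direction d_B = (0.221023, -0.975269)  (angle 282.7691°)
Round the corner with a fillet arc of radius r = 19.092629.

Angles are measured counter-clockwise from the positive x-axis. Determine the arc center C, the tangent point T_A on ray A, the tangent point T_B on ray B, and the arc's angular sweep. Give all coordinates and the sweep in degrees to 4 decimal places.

bisector direction at 221.8098° = (-0.745362,-0.666660)
center distance |VC| = r/sin(θ/2) = 19.092629/sin(60.9593°) = 21.838239
C = V + |VC|·bis = (-5.6331,9.0934)
T_A = V + ((C−V)·d_A)·d_A = V + 10.6010·d_A = (0.6299,27.1295)
T_B = V + ((C−V)·d_B)·d_B = V + 10.6010·d_B = (12.9874,13.3133)
sweep = 180° − θ = 58.0814°

center=(-5.6331,9.0934) T_A=(0.6299,27.1295) T_B=(12.9874,13.3133) sweep=58.0814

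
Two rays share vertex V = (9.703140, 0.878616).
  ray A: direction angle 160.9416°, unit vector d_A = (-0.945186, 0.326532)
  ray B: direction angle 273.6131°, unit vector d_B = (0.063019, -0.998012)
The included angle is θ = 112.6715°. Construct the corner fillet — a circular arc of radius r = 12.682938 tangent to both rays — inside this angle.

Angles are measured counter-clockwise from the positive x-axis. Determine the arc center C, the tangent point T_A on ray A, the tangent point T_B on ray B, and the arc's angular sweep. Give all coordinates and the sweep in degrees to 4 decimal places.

bisector direction at 217.2774° = (-0.795713,-0.605674)
center distance |VC| = r/sin(θ/2) = 12.682938/sin(56.3357°) = 15.238418
C = V + |VC|·bis = (-2.4223,-8.3509)
T_A = V + ((C−V)·d_A)·d_A = V + 8.4470·d_A = (1.7191,3.6368)
T_B = V + ((C−V)·d_B)·d_B = V + 8.4470·d_B = (10.2355,-7.5516)
sweep = 180° − θ = 67.3285°

center=(-2.4223,-8.3509) T_A=(1.7191,3.6368) T_B=(10.2355,-7.5516) sweep=67.3285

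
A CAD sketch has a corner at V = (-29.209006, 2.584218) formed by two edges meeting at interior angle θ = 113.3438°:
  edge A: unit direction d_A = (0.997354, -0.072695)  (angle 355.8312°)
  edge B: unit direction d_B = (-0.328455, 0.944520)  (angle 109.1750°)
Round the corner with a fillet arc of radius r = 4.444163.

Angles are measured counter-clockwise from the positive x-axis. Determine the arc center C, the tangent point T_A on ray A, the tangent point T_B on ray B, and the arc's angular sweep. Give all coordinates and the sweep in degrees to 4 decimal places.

center=(-25.9713,6.8042) T_A=(-26.2943,2.3718) T_B=(-30.1689,5.3445) sweep=66.6562

bisector direction at 52.5031° = (0.608719,0.793386)
center distance |VC| = r/sin(θ/2) = 4.444163/sin(56.6719°) = 5.318924
C = V + |VC|·bis = (-25.9713,6.8042)
T_A = V + ((C−V)·d_A)·d_A = V + 2.9224·d_A = (-26.2943,2.3718)
T_B = V + ((C−V)·d_B)·d_B = V + 2.9224·d_B = (-30.1689,5.3445)
sweep = 180° − θ = 66.6562°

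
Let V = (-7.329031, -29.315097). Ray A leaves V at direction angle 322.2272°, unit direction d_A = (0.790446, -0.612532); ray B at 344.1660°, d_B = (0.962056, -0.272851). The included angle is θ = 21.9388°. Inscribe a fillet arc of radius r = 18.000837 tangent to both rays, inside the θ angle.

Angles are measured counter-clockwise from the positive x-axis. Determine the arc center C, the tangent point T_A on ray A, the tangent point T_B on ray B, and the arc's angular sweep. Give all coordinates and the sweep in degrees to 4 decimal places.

bisector direction at 333.1966° = (0.892559,-0.450931)
center distance |VC| = r/sin(θ/2) = 18.000837/sin(10.9694°) = 94.599493
C = V + |VC|·bis = (77.1066,-71.9729)
T_A = V + ((C−V)·d_A)·d_A = V + 92.8711·d_A = (66.0805,-86.2016)
T_B = V + ((C−V)·d_B)·d_B = V + 92.8711·d_B = (82.0182,-54.6551)
sweep = 180° − θ = 158.0612°

center=(77.1066,-71.9729) T_A=(66.0805,-86.2016) T_B=(82.0182,-54.6551) sweep=158.0612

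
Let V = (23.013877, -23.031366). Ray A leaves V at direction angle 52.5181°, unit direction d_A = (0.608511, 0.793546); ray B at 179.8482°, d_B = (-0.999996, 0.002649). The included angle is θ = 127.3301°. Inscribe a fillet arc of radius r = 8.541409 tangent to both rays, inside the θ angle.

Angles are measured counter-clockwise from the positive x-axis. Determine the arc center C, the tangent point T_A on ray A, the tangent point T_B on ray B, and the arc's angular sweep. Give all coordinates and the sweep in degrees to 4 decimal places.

center=(18.8086,-14.4788) T_A=(25.5866,-19.6763) T_B=(18.7860,-23.0202) sweep=52.6699

bisector direction at 116.1831° = (-0.441242,0.897388)
center distance |VC| = r/sin(θ/2) = 8.541409/sin(63.6651°) = 9.530525
C = V + |VC|·bis = (18.8086,-14.4788)
T_A = V + ((C−V)·d_A)·d_A = V + 4.2279·d_A = (25.5866,-19.6763)
T_B = V + ((C−V)·d_B)·d_B = V + 4.2279·d_B = (18.7860,-23.0202)
sweep = 180° − θ = 52.6699°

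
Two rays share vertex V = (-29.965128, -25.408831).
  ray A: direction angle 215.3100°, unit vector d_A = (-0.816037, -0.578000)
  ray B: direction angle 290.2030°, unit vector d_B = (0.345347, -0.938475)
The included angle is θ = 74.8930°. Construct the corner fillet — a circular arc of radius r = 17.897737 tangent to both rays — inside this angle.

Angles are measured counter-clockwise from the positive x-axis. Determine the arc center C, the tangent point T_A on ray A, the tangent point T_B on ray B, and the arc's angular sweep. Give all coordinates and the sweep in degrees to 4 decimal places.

bisector direction at 252.7565° = (-0.296433,-0.955054)
center distance |VC| = r/sin(θ/2) = 17.897737/sin(37.4465°) = 29.436081
C = V + |VC|·bis = (-38.6910,-53.5219)
T_A = V + ((C−V)·d_A)·d_A = V + 23.3699·d_A = (-49.0359,-38.9167)
T_B = V + ((C−V)·d_B)·d_B = V + 23.3699·d_B = (-21.8944,-47.3409)
sweep = 180° − θ = 105.1070°

center=(-38.6910,-53.5219) T_A=(-49.0359,-38.9167) T_B=(-21.8944,-47.3409) sweep=105.1070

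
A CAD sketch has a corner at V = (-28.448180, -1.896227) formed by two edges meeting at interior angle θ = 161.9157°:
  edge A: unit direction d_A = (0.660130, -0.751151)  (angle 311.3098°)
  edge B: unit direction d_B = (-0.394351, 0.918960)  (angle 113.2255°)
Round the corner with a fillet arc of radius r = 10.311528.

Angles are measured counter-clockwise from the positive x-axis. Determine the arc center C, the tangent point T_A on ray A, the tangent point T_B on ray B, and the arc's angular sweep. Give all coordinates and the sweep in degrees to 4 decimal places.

center=(-19.6194,3.6781) T_A=(-27.3649,-3.1288) T_B=(-29.0953,-0.3882) sweep=18.0843

bisector direction at 32.2677° = (0.845563,0.533875)
center distance |VC| = r/sin(θ/2) = 10.311528/sin(80.9578°) = 10.441282
C = V + |VC|·bis = (-19.6194,3.6781)
T_A = V + ((C−V)·d_A)·d_A = V + 1.6410·d_A = (-27.3649,-3.1288)
T_B = V + ((C−V)·d_B)·d_B = V + 1.6410·d_B = (-29.0953,-0.3882)
sweep = 180° − θ = 18.0843°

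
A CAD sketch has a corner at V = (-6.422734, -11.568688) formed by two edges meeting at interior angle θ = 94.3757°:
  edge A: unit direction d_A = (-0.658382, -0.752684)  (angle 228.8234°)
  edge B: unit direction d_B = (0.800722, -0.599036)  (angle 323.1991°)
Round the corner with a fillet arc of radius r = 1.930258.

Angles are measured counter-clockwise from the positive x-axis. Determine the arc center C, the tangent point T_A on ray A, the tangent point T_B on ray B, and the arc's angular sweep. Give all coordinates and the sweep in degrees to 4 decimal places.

center=(-6.1472,-14.1855) T_A=(-7.6001,-12.9146) T_B=(-4.9909,-12.6399) sweep=85.6243

bisector direction at 276.0112° = (0.104724,-0.994501)
center distance |VC| = r/sin(θ/2) = 1.930258/sin(47.1878°) = 2.631264
C = V + |VC|·bis = (-6.1472,-14.1855)
T_A = V + ((C−V)·d_A)·d_A = V + 1.7882·d_A = (-7.6001,-12.9146)
T_B = V + ((C−V)·d_B)·d_B = V + 1.7882·d_B = (-4.9909,-12.6399)
sweep = 180° − θ = 85.6243°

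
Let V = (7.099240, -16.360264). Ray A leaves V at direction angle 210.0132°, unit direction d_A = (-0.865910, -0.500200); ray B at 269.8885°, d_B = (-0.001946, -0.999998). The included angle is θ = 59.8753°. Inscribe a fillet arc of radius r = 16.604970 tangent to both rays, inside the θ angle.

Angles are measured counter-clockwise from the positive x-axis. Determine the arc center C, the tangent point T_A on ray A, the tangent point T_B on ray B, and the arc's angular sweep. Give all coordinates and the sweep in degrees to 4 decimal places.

center=(-9.5618,-45.1610) T_A=(-17.8676,-30.7825) T_B=(7.0431,-45.1933) sweep=120.1247

bisector direction at 239.9509° = (-0.500743,-0.865596)
center distance |VC| = r/sin(θ/2) = 16.604970/sin(29.9377°) = 33.272673
C = V + |VC|·bis = (-9.5618,-45.1610)
T_A = V + ((C−V)·d_A)·d_A = V + 28.8331·d_A = (-17.8676,-30.7825)
T_B = V + ((C−V)·d_B)·d_B = V + 28.8331·d_B = (7.0431,-45.1933)
sweep = 180° − θ = 120.1247°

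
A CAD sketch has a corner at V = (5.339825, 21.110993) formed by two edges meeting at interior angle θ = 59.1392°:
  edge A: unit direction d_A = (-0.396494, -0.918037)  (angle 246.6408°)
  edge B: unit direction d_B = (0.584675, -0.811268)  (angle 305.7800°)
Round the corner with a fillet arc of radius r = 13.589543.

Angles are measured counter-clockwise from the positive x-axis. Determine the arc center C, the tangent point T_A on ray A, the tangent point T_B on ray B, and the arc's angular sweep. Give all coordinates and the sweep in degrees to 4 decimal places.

center=(8.3189,-6.2656) T_A=(-4.1568,-0.8774) T_B=(19.3437,1.6799) sweep=120.8608

bisector direction at 276.2104° = (0.108180,-0.994131)
center distance |VC| = r/sin(θ/2) = 13.589543/sin(29.5696°) = 27.538158
C = V + |VC|·bis = (8.3189,-6.2656)
T_A = V + ((C−V)·d_A)·d_A = V + 23.9515·d_A = (-4.1568,-0.8774)
T_B = V + ((C−V)·d_B)·d_B = V + 23.9515·d_B = (19.3437,1.6799)
sweep = 180° − θ = 120.8608°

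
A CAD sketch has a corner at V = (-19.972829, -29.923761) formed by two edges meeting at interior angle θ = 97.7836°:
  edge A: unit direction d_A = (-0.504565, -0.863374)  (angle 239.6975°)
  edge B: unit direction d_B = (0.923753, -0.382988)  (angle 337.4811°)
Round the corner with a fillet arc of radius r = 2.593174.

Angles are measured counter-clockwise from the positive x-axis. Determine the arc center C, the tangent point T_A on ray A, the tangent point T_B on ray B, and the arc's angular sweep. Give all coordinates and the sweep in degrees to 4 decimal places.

bisector direction at 288.5893° = (0.318782,-0.947828)
center distance |VC| = r/sin(θ/2) = 2.593174/sin(48.8918°) = 3.441645
C = V + |VC|·bis = (-18.8757,-33.1858)
T_A = V + ((C−V)·d_A)·d_A = V + 2.2628·d_A = (-21.1146,-31.8774)
T_B = V + ((C−V)·d_B)·d_B = V + 2.2628·d_B = (-17.8825,-30.7904)
sweep = 180° − θ = 82.2164°

center=(-18.8757,-33.1858) T_A=(-21.1146,-31.8774) T_B=(-17.8825,-30.7904) sweep=82.2164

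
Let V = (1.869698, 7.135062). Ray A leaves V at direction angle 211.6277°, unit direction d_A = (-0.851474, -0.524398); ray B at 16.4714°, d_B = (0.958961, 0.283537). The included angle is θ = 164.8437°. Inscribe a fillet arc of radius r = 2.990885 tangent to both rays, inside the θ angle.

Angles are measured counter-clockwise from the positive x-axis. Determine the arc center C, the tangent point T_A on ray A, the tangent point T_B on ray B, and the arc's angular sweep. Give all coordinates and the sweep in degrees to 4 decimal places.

center=(3.0993,4.3797) T_A=(1.5309,6.9264) T_B=(2.2513,7.2479) sweep=15.1563

bisector direction at 294.0496° = (0.407527,-0.913193)
center distance |VC| = r/sin(θ/2) = 2.990885/sin(82.4219°) = 3.017238
C = V + |VC|·bis = (3.0993,4.3797)
T_A = V + ((C−V)·d_A)·d_A = V + 0.3979·d_A = (1.5309,6.9264)
T_B = V + ((C−V)·d_B)·d_B = V + 0.3979·d_B = (2.2513,7.2479)
sweep = 180° − θ = 15.1563°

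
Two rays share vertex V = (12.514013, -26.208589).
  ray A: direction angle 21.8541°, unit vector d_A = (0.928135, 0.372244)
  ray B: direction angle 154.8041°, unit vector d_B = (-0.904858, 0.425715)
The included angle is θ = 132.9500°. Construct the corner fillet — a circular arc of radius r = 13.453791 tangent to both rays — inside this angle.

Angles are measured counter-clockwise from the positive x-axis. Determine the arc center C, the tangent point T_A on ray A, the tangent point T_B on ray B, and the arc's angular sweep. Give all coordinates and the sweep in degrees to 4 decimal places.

bisector direction at 88.3291° = (0.029159,0.999575)
center distance |VC| = r/sin(θ/2) = 13.453791/sin(66.4750°) = 14.673352
C = V + |VC|·bis = (12.9419,-11.5415)
T_A = V + ((C−V)·d_A)·d_A = V + 5.8569·d_A = (17.9500,-24.0284)
T_B = V + ((C−V)·d_B)·d_B = V + 5.8569·d_B = (7.2144,-23.7152)
sweep = 180° − θ = 47.0500°

center=(12.9419,-11.5415) T_A=(17.9500,-24.0284) T_B=(7.2144,-23.7152) sweep=47.0500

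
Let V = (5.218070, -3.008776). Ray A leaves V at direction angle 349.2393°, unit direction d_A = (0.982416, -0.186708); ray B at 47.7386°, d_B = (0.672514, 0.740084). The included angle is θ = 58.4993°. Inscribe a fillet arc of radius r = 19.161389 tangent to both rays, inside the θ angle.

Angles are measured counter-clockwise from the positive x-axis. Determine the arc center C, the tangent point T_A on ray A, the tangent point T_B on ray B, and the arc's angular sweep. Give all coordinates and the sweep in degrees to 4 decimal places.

center=(42.4096,9.4274) T_A=(38.8320,-9.3971) T_B=(28.2286,22.3137) sweep=121.5007

bisector direction at 18.4890° = (0.948385,0.317122)
center distance |VC| = r/sin(θ/2) = 19.161389/sin(29.2496°) = 39.215647
C = V + |VC|·bis = (42.4096,9.4274)
T_A = V + ((C−V)·d_A)·d_A = V + 34.2156·d_A = (38.8320,-9.3971)
T_B = V + ((C−V)·d_B)·d_B = V + 34.2156·d_B = (28.2286,22.3137)
sweep = 180° − θ = 121.5007°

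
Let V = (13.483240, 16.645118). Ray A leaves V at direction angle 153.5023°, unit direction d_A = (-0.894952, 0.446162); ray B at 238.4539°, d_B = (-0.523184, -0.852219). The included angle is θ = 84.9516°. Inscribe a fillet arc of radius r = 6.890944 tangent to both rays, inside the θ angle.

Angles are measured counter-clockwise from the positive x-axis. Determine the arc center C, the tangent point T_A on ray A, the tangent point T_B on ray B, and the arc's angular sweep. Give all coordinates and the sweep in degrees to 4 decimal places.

bisector direction at 195.9781° = (-0.961367,-0.275270)
center distance |VC| = r/sin(θ/2) = 6.890944/sin(42.4758°) = 10.204592
C = V + |VC|·bis = (3.6729,13.8361)
T_A = V + ((C−V)·d_A)·d_A = V + 7.5265·d_A = (6.7474,20.0032)
T_B = V + ((C−V)·d_B)·d_B = V + 7.5265·d_B = (9.5455,10.2309)
sweep = 180° − θ = 95.0484°

center=(3.6729,13.8361) T_A=(6.7474,20.0032) T_B=(9.5455,10.2309) sweep=95.0484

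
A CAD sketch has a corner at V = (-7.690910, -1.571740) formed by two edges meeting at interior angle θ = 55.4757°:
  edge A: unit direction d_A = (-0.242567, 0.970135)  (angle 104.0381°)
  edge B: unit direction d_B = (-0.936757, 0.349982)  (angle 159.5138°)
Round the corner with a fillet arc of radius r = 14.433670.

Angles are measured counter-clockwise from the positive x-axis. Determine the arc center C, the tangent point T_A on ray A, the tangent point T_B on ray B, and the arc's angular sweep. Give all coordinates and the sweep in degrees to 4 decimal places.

bisector direction at 131.7760° = (-0.666219,0.745756)
center distance |VC| = r/sin(θ/2) = 14.433670/sin(27.7379°) = 31.011684
C = V + |VC|·bis = (-28.3515,21.5554)
T_A = V + ((C−V)·d_A)·d_A = V + 27.4480·d_A = (-14.3489,25.0565)
T_B = V + ((C−V)·d_B)·d_B = V + 27.4480·d_B = (-33.4030,8.0346)
sweep = 180° − θ = 124.5243°

center=(-28.3515,21.5554) T_A=(-14.3489,25.0565) T_B=(-33.4030,8.0346) sweep=124.5243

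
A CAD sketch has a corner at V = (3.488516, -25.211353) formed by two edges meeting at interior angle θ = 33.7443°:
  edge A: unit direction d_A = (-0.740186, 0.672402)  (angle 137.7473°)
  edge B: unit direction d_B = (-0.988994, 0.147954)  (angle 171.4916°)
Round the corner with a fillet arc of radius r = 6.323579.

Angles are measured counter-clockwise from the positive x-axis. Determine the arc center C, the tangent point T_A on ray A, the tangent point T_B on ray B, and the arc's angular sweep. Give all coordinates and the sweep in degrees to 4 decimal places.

center=(-16.1962,-15.8726) T_A=(-11.9442,-11.1919) T_B=(-17.1318,-22.1265) sweep=146.2557

bisector direction at 154.6195° = (-0.903481,0.428628)
center distance |VC| = r/sin(θ/2) = 6.323579/sin(16.8722°) = 21.787633
C = V + |VC|·bis = (-16.1962,-15.8726)
T_A = V + ((C−V)·d_A)·d_A = V + 20.8498·d_A = (-11.9442,-11.1919)
T_B = V + ((C−V)·d_B)·d_B = V + 20.8498·d_B = (-17.1318,-22.1265)
sweep = 180° − θ = 146.2557°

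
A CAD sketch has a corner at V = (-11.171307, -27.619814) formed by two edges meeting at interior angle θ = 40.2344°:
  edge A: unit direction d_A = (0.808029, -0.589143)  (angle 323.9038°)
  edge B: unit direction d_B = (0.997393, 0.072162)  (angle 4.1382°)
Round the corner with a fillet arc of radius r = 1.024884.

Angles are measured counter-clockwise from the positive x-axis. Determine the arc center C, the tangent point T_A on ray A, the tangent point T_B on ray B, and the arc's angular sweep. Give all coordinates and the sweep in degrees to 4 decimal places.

center=(-8.3066,-28.4401) T_A=(-8.9104,-29.2682) T_B=(-8.3806,-27.4179) sweep=139.7656

bisector direction at 344.0210° = (0.961363,-0.275285)
center distance |VC| = r/sin(θ/2) = 1.024884/sin(20.1172°) = 2.979820
C = V + |VC|·bis = (-8.3066,-28.4401)
T_A = V + ((C−V)·d_A)·d_A = V + 2.7980·d_A = (-8.9104,-29.2682)
T_B = V + ((C−V)·d_B)·d_B = V + 2.7980·d_B = (-8.3806,-27.4179)
sweep = 180° − θ = 139.7656°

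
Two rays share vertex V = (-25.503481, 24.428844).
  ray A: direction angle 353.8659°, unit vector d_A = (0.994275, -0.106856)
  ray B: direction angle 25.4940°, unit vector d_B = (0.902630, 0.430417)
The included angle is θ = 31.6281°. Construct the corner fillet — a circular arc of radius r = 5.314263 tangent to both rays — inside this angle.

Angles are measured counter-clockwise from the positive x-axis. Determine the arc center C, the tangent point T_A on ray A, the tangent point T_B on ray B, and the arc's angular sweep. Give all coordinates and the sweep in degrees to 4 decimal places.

center=(-6.2804,27.7078) T_A=(-6.8483,22.4239) T_B=(-8.5677,32.5046) sweep=148.3719

bisector direction at 9.6800° = (0.985762,0.168144)
center distance |VC| = r/sin(θ/2) = 5.314263/sin(15.8140°) = 19.500724
C = V + |VC|·bis = (-6.2804,27.7078)
T_A = V + ((C−V)·d_A)·d_A = V + 18.7626·d_A = (-6.8483,22.4239)
T_B = V + ((C−V)·d_B)·d_B = V + 18.7626·d_B = (-8.5677,32.5046)
sweep = 180° − θ = 148.3719°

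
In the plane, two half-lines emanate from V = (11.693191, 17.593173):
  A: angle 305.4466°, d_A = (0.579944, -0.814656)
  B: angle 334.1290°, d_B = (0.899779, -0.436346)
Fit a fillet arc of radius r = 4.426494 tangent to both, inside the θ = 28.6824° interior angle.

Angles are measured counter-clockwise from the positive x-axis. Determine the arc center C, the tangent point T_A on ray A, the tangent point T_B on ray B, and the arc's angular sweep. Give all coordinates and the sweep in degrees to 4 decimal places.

bisector direction at 319.7878° = (0.763659,-0.645620)
center distance |VC| = r/sin(θ/2) = 4.426494/sin(14.3412°) = 17.870691
C = V + |VC|·bis = (25.3403,6.0555)
T_A = V + ((C−V)·d_A)·d_A = V + 17.3138·d_A = (21.7342,3.4884)
T_B = V + ((C−V)·d_B)·d_B = V + 17.3138·d_B = (27.2718,10.0384)
sweep = 180° − θ = 151.3176°

center=(25.3403,6.0555) T_A=(21.7342,3.4884) T_B=(27.2718,10.0384) sweep=151.3176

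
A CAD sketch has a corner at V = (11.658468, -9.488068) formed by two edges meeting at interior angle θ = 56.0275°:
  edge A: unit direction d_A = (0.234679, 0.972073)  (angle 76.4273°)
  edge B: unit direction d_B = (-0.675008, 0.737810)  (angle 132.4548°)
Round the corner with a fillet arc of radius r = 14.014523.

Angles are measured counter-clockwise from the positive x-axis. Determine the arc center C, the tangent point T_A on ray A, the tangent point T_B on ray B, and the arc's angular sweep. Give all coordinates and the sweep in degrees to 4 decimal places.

bisector direction at 104.4411° = (-0.249384,0.968405)
center distance |VC| = r/sin(θ/2) = 14.014523/sin(28.0138°) = 29.838231
C = V + |VC|·bis = (4.2173,19.4074)
T_A = V + ((C−V)·d_A)·d_A = V + 26.3422·d_A = (17.8404,16.1185)
T_B = V + ((C−V)·d_B)·d_B = V + 26.3422·d_B = (-6.1228,9.9475)
sweep = 180° − θ = 123.9725°

center=(4.2173,19.4074) T_A=(17.8404,16.1185) T_B=(-6.1228,9.9475) sweep=123.9725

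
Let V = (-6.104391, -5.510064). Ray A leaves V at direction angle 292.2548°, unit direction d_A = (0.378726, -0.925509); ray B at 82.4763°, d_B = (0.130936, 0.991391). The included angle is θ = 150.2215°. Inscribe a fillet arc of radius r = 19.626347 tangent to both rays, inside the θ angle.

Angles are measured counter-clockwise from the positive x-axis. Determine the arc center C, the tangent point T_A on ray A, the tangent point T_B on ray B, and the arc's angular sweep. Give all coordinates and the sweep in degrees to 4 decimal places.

center=(14.0362,-2.9066) T_A=(-4.1281,-10.3396) T_B=(-5.4211,-0.3368) sweep=29.7785

bisector direction at 7.3655° = (0.991748,0.128199)
center distance |VC| = r/sin(θ/2) = 19.626347/sin(75.1107°) = 20.308209
C = V + |VC|·bis = (14.0362,-2.9066)
T_A = V + ((C−V)·d_A)·d_A = V + 5.2182·d_A = (-4.1281,-10.3396)
T_B = V + ((C−V)·d_B)·d_B = V + 5.2182·d_B = (-5.4211,-0.3368)
sweep = 180° − θ = 29.7785°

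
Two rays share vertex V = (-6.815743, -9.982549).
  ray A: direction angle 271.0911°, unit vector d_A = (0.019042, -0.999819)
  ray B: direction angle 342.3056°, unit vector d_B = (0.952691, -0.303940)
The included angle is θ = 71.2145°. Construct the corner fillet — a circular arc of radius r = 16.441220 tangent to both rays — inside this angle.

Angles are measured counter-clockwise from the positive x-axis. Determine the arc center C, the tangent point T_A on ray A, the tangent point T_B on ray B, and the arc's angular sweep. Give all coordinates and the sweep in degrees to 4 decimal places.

bisector direction at 306.6984° = (0.597602,-0.801793)
center distance |VC| = r/sin(θ/2) = 16.441220/sin(35.6073°) = 28.238561
C = V + |VC|·bis = (10.0597,-32.6240)
T_A = V + ((C−V)·d_A)·d_A = V + 22.9587·d_A = (-6.3786,-32.9371)
T_B = V + ((C−V)·d_B)·d_B = V + 22.9587·d_B = (15.0568,-16.9606)
sweep = 180° − θ = 108.7855°

center=(10.0597,-32.6240) T_A=(-6.3786,-32.9371) T_B=(15.0568,-16.9606) sweep=108.7855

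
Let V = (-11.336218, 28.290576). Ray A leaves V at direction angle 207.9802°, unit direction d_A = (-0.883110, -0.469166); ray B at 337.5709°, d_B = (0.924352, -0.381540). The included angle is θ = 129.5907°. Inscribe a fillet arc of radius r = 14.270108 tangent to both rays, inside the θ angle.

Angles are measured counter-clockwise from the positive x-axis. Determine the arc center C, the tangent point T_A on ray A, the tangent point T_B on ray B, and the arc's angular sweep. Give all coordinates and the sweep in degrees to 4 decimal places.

center=(-10.5725,12.5374) T_A=(-17.2676,25.1395) T_B=(-5.1279,25.7280) sweep=50.4093

bisector direction at 272.7756° = (0.048424,-0.998827)
center distance |VC| = r/sin(θ/2) = 14.270108/sin(64.7953°) = 15.771691
C = V + |VC|·bis = (-10.5725,12.5374)
T_A = V + ((C−V)·d_A)·d_A = V + 6.7164·d_A = (-17.2676,25.1395)
T_B = V + ((C−V)·d_B)·d_B = V + 6.7164·d_B = (-5.1279,25.7280)
sweep = 180° − θ = 50.4093°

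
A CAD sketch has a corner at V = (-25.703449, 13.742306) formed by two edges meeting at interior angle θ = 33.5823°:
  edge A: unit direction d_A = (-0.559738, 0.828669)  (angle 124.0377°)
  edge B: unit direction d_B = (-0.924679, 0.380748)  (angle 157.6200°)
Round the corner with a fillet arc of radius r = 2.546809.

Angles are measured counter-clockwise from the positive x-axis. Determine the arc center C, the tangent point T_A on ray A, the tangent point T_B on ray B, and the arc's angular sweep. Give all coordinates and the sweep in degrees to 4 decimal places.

center=(-32.5382,19.3109) T_A=(-30.4277,20.7364) T_B=(-33.5079,16.9559) sweep=146.4177

bisector direction at 140.8288° = (-0.775263,0.631639)
center distance |VC| = r/sin(θ/2) = 2.546809/sin(16.7911°) = 8.816029
C = V + |VC|·bis = (-32.5382,19.3109)
T_A = V + ((C−V)·d_A)·d_A = V + 8.4401·d_A = (-30.4277,20.7364)
T_B = V + ((C−V)·d_B)·d_B = V + 8.4401·d_B = (-33.5079,16.9559)
sweep = 180° − θ = 146.4177°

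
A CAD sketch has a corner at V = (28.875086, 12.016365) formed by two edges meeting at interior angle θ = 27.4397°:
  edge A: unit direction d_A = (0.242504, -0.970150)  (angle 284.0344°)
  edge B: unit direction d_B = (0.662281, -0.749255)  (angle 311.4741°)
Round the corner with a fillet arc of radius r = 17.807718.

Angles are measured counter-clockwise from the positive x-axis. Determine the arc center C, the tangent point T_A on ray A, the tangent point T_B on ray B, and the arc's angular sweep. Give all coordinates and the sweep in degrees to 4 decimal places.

center=(63.8396,-54.4283) T_A=(46.5634,-58.7468) T_B=(77.1821,-42.6346) sweep=152.5603

bisector direction at 297.7542° = (0.465680,-0.884953)
center distance |VC| = r/sin(θ/2) = 17.807718/sin(13.7198°) = 75.082698
C = V + |VC|·bis = (63.8396,-54.4283)
T_A = V + ((C−V)·d_A)·d_A = V + 72.9404·d_A = (46.5634,-58.7468)
T_B = V + ((C−V)·d_B)·d_B = V + 72.9404·d_B = (77.1821,-42.6346)
sweep = 180° − θ = 152.5603°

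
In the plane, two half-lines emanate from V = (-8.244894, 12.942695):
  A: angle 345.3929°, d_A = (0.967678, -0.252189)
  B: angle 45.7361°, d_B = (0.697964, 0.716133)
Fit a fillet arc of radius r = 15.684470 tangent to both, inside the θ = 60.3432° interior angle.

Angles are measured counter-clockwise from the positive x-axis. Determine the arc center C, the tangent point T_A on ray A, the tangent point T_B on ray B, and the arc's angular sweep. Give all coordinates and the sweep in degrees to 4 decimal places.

center=(21.8179,21.3163) T_A=(17.8624,6.1388) T_B=(10.5857,32.2635) sweep=119.6568

bisector direction at 15.5645° = (0.963329,0.268323)
center distance |VC| = r/sin(θ/2) = 15.684470/sin(30.1716°) = 31.207194
C = V + |VC|·bis = (21.8179,21.3163)
T_A = V + ((C−V)·d_A)·d_A = V + 26.9794·d_A = (17.8624,6.1388)
T_B = V + ((C−V)·d_B)·d_B = V + 26.9794·d_B = (10.5857,32.2635)
sweep = 180° − θ = 119.6568°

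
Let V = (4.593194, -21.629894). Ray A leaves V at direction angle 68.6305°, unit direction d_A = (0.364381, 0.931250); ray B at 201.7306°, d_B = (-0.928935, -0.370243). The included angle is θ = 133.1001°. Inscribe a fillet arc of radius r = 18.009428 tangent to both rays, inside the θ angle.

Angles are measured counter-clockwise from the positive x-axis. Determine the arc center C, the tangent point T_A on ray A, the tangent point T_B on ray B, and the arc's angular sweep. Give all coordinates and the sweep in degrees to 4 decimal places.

center=(-9.3315,-7.7927) T_A=(7.4397,-14.3549) T_B=(-2.6637,-24.5222) sweep=46.8999

bisector direction at 135.1806° = (-0.709331,0.704875)
center distance |VC| = r/sin(θ/2) = 18.009428/sin(66.5500°) = 19.630772
C = V + |VC|·bis = (-9.3315,-7.7927)
T_A = V + ((C−V)·d_A)·d_A = V + 7.8120·d_A = (7.4397,-14.3549)
T_B = V + ((C−V)·d_B)·d_B = V + 7.8120·d_B = (-2.6637,-24.5222)
sweep = 180° − θ = 46.8999°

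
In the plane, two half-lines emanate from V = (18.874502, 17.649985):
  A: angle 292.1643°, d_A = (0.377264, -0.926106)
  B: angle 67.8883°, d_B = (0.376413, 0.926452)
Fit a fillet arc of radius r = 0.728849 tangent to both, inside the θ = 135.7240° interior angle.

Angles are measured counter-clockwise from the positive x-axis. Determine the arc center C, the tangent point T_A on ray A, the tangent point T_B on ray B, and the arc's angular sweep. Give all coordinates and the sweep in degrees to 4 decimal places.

bisector direction at 0.0263° = (1.000000,0.000459)
center distance |VC| = r/sin(θ/2) = 0.728849/sin(67.8620°) = 0.786857
C = V + |VC|·bis = (19.6614,17.6503)
T_A = V + ((C−V)·d_A)·d_A = V + 0.2965·d_A = (18.9864,17.3754)
T_B = V + ((C−V)·d_B)·d_B = V + 0.2965·d_B = (18.9861,17.9247)
sweep = 180° − θ = 44.2760°

center=(19.6614,17.6503) T_A=(18.9864,17.3754) T_B=(18.9861,17.9247) sweep=44.2760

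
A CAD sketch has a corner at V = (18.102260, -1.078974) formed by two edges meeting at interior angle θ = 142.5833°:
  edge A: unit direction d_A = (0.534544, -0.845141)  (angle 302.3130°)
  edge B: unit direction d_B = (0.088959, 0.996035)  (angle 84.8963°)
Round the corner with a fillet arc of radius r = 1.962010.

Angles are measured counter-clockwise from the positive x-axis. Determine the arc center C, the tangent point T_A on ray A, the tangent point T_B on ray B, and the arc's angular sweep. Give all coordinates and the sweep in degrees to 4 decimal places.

center=(20.1156,-0.5917) T_A=(18.4574,-1.6405) T_B=(18.1614,-0.4172) sweep=37.4167

bisector direction at 13.6046° = (0.971942,0.235221)
center distance |VC| = r/sin(θ/2) = 1.962010/sin(71.2917°) = 2.071459
C = V + |VC|·bis = (20.1156,-0.5917)
T_A = V + ((C−V)·d_A)·d_A = V + 0.6644·d_A = (18.4574,-1.6405)
T_B = V + ((C−V)·d_B)·d_B = V + 0.6644·d_B = (18.1614,-0.4172)
sweep = 180° − θ = 37.4167°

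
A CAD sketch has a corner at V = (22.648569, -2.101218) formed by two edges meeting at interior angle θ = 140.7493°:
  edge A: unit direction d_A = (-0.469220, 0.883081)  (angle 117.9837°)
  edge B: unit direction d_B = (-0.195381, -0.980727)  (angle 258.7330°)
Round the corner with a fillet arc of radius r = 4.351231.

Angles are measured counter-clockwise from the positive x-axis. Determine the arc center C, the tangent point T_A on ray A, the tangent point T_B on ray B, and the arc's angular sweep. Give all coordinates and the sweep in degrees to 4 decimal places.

bisector direction at 188.3583° = (-0.989378,-0.145364)
center distance |VC| = r/sin(θ/2) = 4.351231/sin(70.3747°) = 4.619588
C = V + |VC|·bis = (18.0780,-2.7727)
T_A = V + ((C−V)·d_A)·d_A = V + 1.5516·d_A = (21.9205,-0.7311)
T_B = V + ((C−V)·d_B)·d_B = V + 1.5516·d_B = (22.3454,-3.6229)
sweep = 180° − θ = 39.2507°

center=(18.0780,-2.7727) T_A=(21.9205,-0.7311) T_B=(22.3454,-3.6229) sweep=39.2507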